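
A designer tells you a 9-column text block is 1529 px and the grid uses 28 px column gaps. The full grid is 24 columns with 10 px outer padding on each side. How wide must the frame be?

9 columns + 8 column gaps: 9c + 8·28 = 1529.
9c = 1529 − 224 = 1305, so c = 145 px.
Frame = 2·10 + 24·145 + 23·28 = 20 + 3480 + 644 = 4144 px.

4144 px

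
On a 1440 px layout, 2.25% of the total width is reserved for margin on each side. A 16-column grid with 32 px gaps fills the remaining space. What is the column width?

Margins: 2.25% × 1440 = 32.4 px each, so content = 1440 − 64.8 = 1375.2 px.
Subtracting 15 gaps of 32 leaves 895.2 for 16 columns, so c = 55.95 px.

55.95 px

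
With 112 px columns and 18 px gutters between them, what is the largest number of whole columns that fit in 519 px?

Each extra column adds 112 + 18 = 130 px.
(519 + 18) / 130 = 4.13, so 4 columns fit.

4 columns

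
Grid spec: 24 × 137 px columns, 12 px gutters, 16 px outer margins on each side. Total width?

3596 px

Adding margins, columns and gutters: 32 + 3288 + 276 = 3596 px.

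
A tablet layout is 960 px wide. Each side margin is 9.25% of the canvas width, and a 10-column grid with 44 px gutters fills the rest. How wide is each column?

38.64 px

Margins: 9.25% × 960 = 88.8 px each, so content = 960 − 177.6 = 782.4 px.
Subtracting 9 gutters of 44 leaves 386.4 for 10 columns, so c = 38.64 px.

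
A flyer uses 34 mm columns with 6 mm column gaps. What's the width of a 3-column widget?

114 mm

3 columns plus 2 column gaps: 102 + 12 = 114 mm.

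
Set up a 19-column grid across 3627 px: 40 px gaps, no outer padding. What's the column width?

153 px

19c + 18·40 = 3627 → 19c = 2907 → c = 153 px.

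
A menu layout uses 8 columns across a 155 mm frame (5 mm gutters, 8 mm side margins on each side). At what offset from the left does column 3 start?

Subtract both margins: 155 − 2·8 = 139 mm.
8c + 7·5 = 139 → 8c = 104 → c = 13 mm.
Before column 3: the margin + 2 columns + 2 gutters.
Offset = 8 + 2·(13 + 5) = 8 + 36 = 44 mm.

44 mm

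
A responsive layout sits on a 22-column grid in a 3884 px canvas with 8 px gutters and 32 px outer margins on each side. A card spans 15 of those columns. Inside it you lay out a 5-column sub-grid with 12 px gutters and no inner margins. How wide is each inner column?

Inside the margins: 3884 − 64 = 3820 px.
22 columns + 21 gutters: 22c + 21·8 = 3820.
22c = 3820 − 168 = 3652, so c = 166 px.
Span of 15: 15·166 + 14·8 = 2490 + 112 = 2602 px.
Subtracting 4 gutters of 12 leaves 2554 for 5 columns, so d = 510.8 px.

510.8 px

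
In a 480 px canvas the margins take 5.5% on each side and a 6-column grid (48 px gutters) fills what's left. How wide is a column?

31.2 px

Margins: 5.5% × 480 = 26.4 px each, so content = 480 − 52.8 = 427.2 px.
6c + 5·48 = 427.2 → 6c = 187.2 → c = 31.2 px.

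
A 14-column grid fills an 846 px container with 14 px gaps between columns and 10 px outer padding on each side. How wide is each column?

Subtract both margins: 846 − 2·10 = 826 px.
826 − 13·14 = 644; ÷14 gives c = 46 px.

46 px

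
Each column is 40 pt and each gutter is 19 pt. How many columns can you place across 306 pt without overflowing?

k columns need k·40 + (k−1)·19 = k·59 − 19.
k·59 − 19 ≤ 306 → k ≤ 325 / 59 ≈ 5.51, so k = 5.

5 columns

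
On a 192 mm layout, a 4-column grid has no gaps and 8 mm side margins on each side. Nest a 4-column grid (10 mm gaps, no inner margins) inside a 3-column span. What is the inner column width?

25.5 mm

Outer content = 192 − 2·8 = 176 mm.
With no gaps, each column is 176/4 = 44 mm.
3-column span = 3·44 = 132 mm.
4 columns + 3 gaps: 4d + 3·10 = 132.
4d = 132 − 30 = 102, so d = 25.5 mm.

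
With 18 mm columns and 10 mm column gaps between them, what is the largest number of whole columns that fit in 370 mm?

13 columns

13 columns: 13·18 + 12·10 = 354 mm ≤ 370.
14 columns: 382 mm > 370. So 13.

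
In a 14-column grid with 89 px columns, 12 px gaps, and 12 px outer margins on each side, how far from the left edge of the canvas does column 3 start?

Each column+gutter stride is 101 px; 2 of them past the 12 px margin is 12 + 202 = 214 px.

214 px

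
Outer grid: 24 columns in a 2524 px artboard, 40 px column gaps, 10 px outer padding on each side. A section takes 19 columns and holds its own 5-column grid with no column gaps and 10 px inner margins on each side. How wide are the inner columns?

390.8 px

Outer content = 2524 − 2·10 = 2504 px.
2504 − 23·40 = 1584; ÷24 gives c = 66 px.
19-column span = 19·66 + 18·40 = 1974 px.
Inner content = 1974 − 2·10 = 1954 px.
1954 / 5 = 390.8 px per column.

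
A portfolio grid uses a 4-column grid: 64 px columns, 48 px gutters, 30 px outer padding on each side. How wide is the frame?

Adding margins, columns and gutters: 60 + 256 + 144 = 460 px.

460 px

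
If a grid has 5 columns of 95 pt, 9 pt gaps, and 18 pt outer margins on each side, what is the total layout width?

Layout = 2·18 + 5·95 + 4·9 = 36 + 475 + 36 = 547 pt.

547 pt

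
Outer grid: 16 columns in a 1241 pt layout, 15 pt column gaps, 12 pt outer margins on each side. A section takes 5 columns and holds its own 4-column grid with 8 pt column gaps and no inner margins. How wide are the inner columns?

Take off 24 pt of margins, leaving 1217 pt.
1217 − 15·15 = 992; ÷16 gives c = 62 pt.
Span of 5: 5·62 + 4·15 = 310 + 60 = 370 pt.
4d + 3·8 = 370 → 4d = 346 → d = 86.5 pt.

86.5 pt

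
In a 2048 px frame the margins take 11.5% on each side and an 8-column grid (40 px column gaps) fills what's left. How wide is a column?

Margins: 11.5% × 2048 = 235.52 px each, so content = 2048 − 471.04 = 1576.96 px.
8c + 7·40 = 1576.96 → 8c = 1296.96 → c = 162.12 px.

162.12 px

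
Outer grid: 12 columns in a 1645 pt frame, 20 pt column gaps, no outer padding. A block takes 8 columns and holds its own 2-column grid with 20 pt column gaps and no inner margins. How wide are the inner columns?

535 pt

12c + 11·20 = 1645 → 12c = 1425 → c = 118.75 pt.
Span of 8: 8·118.75 + 7·20 = 950 + 140 = 1090 pt.
2d + 1·20 = 1090 → 2d = 1070 → d = 535 pt.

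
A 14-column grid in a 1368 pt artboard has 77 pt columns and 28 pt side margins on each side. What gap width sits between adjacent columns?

Subtract both margins: 1368 − 2·28 = 1312 pt.
Columns use 1078 pt, leaving 234 pt across 13 gaps = 18 pt each.

18 pt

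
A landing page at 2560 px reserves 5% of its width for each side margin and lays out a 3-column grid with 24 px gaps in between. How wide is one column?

752 px

2560 × (1 − 2·5%) = 2560 × 90% = 2304 px for the columns.
2304 − 2·24 = 2256; ÷3 gives c = 752 px.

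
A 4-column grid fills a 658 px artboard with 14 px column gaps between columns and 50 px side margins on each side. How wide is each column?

129 px

Content width = 658 − 2·50 = 558 px.
558 − 3·14 = 516; ÷4 gives c = 129 px.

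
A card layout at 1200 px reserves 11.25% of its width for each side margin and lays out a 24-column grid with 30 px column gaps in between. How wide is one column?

Each margin = 11.25% of 1200 = 135 px; content = 1200 − 2·135 = 930 px.
24c + 23·30 = 930 → 24c = 240 → c = 10 px.

10 px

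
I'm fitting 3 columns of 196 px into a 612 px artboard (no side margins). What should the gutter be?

3 columns take 3·196 = 588 px; remaining 24 splits into 2 gutters.
g = 24 / 2 = 12 px.

12 px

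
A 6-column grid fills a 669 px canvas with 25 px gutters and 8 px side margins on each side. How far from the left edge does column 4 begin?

Take off 16 px of margins, leaving 653 px.
6 columns + 5 gutters: 6c + 5·25 = 653.
6c = 653 − 125 = 528, so c = 88 px.
Before column 4: the margin + 3 columns + 3 gutters.
Offset = 8 + 3·(88 + 25) = 8 + 339 = 347 px.

347 px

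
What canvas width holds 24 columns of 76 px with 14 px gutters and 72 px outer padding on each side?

Adding margins, columns and gutters: 144 + 1824 + 322 = 2290 px.

2290 px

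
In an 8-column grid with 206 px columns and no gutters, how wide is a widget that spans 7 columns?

With no gutters, 7 columns span 7·206 = 1442 px.

1442 px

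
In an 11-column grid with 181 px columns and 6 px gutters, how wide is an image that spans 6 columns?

6 columns plus 5 gutters: 1086 + 30 = 1116 px.

1116 px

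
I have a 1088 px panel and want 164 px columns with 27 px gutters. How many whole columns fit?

5 columns

Each extra column adds 164 + 27 = 191 px.
(1088 + 27) / 191 = 5.84, so 5 columns fit.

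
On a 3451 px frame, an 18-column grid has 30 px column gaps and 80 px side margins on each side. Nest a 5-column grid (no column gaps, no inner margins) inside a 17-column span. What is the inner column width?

Subtract both margins: 3451 − 2·80 = 3291 px.
Subtracting 17 column gaps of 30 leaves 2781 for 18 columns, so c = 154.5 px.
17 columns plus 16 column gaps: 2626.5 + 480 = 3106.5 px.
With no column gaps, each column is 3106.5/5 = 621.3 px.

621.3 px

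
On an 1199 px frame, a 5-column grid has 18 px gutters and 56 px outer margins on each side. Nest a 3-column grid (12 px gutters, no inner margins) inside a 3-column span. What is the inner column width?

207 px

Subtract both margins: 1199 − 2·56 = 1087 px.
1087 − 4·18 = 1015; ÷5 gives c = 203 px.
3 columns plus 2 gutters: 609 + 36 = 645 px.
3d + 2·12 = 645 → 3d = 621 → d = 207 px.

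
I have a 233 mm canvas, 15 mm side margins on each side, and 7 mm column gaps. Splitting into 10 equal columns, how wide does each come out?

14 mm

Subtract both margins: 233 − 2·15 = 203 mm.
Subtracting 9 column gaps of 7 leaves 140 for 10 columns, so c = 14 mm.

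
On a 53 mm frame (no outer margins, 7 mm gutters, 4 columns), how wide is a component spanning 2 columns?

4c + 3·7 = 53 → 4c = 32 → c = 8 mm.
2 columns plus 1 gutter: 16 + 7 = 23 mm.

23 mm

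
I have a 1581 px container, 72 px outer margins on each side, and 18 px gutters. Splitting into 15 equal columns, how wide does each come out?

79 px

Take off 144 px of margins, leaving 1437 px.
15c + 14·18 = 1437 → 15c = 1185 → c = 79 px.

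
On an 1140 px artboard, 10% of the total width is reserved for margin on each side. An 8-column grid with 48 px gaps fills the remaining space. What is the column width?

72 px

Margins: 10% × 1140 = 114 px each, so content = 1140 − 228 = 912 px.
912 − 7·48 = 576; ÷8 gives c = 72 px.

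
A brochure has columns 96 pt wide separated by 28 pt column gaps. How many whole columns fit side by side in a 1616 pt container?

k columns need k·96 + (k−1)·28 = k·124 − 28.
k·124 − 28 ≤ 1616 → k ≤ 1644 / 124 ≈ 13.26, so k = 13.

13 columns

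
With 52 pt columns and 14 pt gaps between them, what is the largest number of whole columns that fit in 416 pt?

6 columns

6 columns: 6·52 + 5·14 = 382 pt ≤ 416.
7 columns: 448 pt > 416. So 6.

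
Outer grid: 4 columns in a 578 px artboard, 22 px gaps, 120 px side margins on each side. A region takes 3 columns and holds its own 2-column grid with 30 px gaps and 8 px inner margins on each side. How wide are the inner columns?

101 px

Take off 240 px of margins, leaving 338 px.
4c + 3·22 = 338 → 4c = 272 → c = 68 px.
3-column span = 3·68 + 2·22 = 248 px.
Inner content = 248 − 2·8 = 232 px.
2 columns + 1 gap: 2d + 1·30 = 232.
2d = 232 − 30 = 202, so d = 101 px.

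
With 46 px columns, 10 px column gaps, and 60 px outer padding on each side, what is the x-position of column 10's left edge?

564 px

Column 10 starts at margin + 9·(column + gutter) = 60 + 9·56 = 564 px.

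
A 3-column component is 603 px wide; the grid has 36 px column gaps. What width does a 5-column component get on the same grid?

3c + 2·36 = 603 → 3c = 531 → c = 177 px.
5 columns plus 4 column gaps: 885 + 144 = 1029 px.

1029 px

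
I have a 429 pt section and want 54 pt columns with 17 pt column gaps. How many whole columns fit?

6 columns

6 columns: 6·54 + 5·17 = 409 pt ≤ 429.
7 columns: 480 pt > 429. So 6.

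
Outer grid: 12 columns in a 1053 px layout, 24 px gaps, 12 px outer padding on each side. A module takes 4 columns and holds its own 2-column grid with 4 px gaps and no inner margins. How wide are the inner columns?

161.5 px

Outer content = 1053 − 2·12 = 1029 px.
12c + 11·24 = 1029 → 12c = 765 → c = 63.75 px.
Span of 4: 4·63.75 + 3·24 = 255 + 72 = 327 px.
2d + 1·4 = 327 → 2d = 323 → d = 161.5 px.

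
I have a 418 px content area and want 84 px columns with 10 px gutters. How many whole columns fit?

k columns need k·84 + (k−1)·10 = k·94 − 10.
k·94 − 10 ≤ 418 → k ≤ 428 / 94 ≈ 4.55, so k = 4.

4 columns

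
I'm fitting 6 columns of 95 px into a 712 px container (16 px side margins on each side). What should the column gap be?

Content width = 712 − 2·16 = 680 px.
6 columns take 6·95 = 570 px; remaining 110 splits into 5 column gaps.
g = 110 / 5 = 22 px.

22 px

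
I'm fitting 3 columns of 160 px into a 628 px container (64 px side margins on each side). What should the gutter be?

10 px

Take off 128 px of margins, leaving 500 px.
Columns use 480 px, leaving 20 px across 2 gutters = 10 px each.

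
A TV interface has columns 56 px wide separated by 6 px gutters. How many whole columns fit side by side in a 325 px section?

5 columns: 5·56 + 4·6 = 304 px ≤ 325.
6 columns: 366 px > 325. So 5.

5 columns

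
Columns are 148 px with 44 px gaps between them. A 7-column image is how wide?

1300 px

7 columns plus 6 gaps: 1036 + 264 = 1300 px.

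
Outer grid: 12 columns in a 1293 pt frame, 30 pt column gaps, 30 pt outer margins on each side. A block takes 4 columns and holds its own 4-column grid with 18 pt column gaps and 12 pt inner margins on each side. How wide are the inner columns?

78.25 pt

Subtract both margins: 1293 − 2·30 = 1233 pt.
12c + 11·30 = 1233 → 12c = 903 → c = 75.25 pt.
4-column span = 4·75.25 + 3·30 = 391 pt.
Inner content = 391 − 2·12 = 367 pt.
4 columns + 3 column gaps: 4d + 3·18 = 367.
4d = 367 − 54 = 313, so d = 78.25 pt.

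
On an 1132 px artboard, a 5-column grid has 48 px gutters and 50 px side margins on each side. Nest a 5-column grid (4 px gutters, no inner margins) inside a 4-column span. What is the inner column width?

Inside the margins: 1132 − 100 = 1032 px.
1032 − 4·48 = 840; ÷5 gives c = 168 px.
4 columns plus 3 gutters: 672 + 144 = 816 px.
Subtracting 4 gutters of 4 leaves 800 for 5 columns, so d = 160 px.

160 px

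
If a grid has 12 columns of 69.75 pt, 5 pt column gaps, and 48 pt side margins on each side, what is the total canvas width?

988 pt

Adding margins, columns and gutters: 96 + 837 + 55 = 988 pt.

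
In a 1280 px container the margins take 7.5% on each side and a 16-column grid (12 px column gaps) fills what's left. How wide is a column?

56.75 px

Margins: 7.5% × 1280 = 96 px each, so content = 1280 − 192 = 1088 px.
1088 − 15·12 = 908; ÷16 gives c = 56.75 px.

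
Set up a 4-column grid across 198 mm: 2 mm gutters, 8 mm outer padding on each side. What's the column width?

44 mm

Subtract both margins: 198 − 2·8 = 182 mm.
182 − 3·2 = 176; ÷4 gives c = 44 mm.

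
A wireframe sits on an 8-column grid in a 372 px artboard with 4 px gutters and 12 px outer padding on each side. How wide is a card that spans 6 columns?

Content width = 372 − 2·12 = 348 px.
8c + 7·4 = 348 → 8c = 320 → c = 40 px.
6-column span = 6·40 + 5·4 = 260 px.

260 px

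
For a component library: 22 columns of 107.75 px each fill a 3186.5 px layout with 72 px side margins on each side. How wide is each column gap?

Subtract both margins: 3186.5 − 2·72 = 3042.5 px.
Columns use 2370.5 px, leaving 672 px across 21 column gaps = 32 px each.

32 px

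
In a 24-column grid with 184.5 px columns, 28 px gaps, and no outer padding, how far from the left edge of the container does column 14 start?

2762.5 px

Each column+gutter stride is 212.5 px; with no margin, 13 of them is 2762.5 px.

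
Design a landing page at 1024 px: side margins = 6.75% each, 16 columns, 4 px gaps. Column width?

51.61 px

1024 × (1 − 2·6.75%) = 1024 × 86.5% = 885.76 px for the columns.
885.76 − 15·4 = 825.76; ÷16 gives c = 51.61 px.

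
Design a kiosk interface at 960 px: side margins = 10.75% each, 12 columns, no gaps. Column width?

62.8 px

Each margin = 10.75% of 960 = 103.2 px; content = 960 − 2·103.2 = 753.6 px.
12c = 753.6 → c = 62.8 px.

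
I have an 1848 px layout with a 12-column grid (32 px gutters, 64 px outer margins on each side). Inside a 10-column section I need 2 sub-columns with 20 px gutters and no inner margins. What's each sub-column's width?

Subtract both margins: 1848 − 2·64 = 1720 px.
12 columns + 11 gutters: 12c + 11·32 = 1720.
12c = 1720 − 352 = 1368, so c = 114 px.
10 columns plus 9 gutters: 1140 + 288 = 1428 px.
Subtracting 1 gutter of 20 leaves 1408 for 2 columns, so d = 704 px.

704 px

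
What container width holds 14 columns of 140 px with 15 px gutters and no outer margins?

2155 px

Summing: 1960 + 195 = 2155 px.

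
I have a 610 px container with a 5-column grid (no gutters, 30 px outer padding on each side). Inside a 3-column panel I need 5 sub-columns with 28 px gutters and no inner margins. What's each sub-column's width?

Take off 60 px of margins, leaving 550 px.
With no gutters, each column is 550/5 = 110 px.
3-column span = 3·110 = 330 px.
5d + 4·28 = 330 → 5d = 218 → d = 43.6 px.

43.6 px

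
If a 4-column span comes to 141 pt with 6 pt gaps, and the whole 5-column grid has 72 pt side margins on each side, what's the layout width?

4 columns + 3 gaps: 4c + 3·6 = 141.
4c = 141 − 18 = 123, so c = 30.75 pt.
Total width: 2·72 + 5·30.75 + 4·6 = 321.75 pt.

321.75 pt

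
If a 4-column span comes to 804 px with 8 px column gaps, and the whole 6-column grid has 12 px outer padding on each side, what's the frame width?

4 columns + 3 column gaps: 4c + 3·8 = 804.
4c = 804 − 24 = 780, so c = 195 px.
Total width: 2·12 + 6·195 + 5·8 = 1234 px.

1234 px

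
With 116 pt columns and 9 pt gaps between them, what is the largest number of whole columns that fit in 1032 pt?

Each extra column adds 116 + 9 = 125 pt.
(1032 + 9) / 125 = 8.33, so 8 columns fit.

8 columns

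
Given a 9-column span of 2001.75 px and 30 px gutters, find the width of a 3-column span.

647.25 px

Subtracting 8 gutters of 30 leaves 1761.75 for 9 columns, so c = 195.75 px.
Span of 3: 3·195.75 + 2·30 = 587.25 + 60 = 647.25 px.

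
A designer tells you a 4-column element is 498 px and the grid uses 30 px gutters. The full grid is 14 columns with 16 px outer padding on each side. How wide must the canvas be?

1850 px

Subtracting 3 gutters of 30 leaves 408 for 4 columns, so c = 102 px.
Adding margins, columns and gutters: 32 + 1428 + 390 = 1850 px.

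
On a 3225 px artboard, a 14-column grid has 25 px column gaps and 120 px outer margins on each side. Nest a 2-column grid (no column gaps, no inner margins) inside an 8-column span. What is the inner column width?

Outer content = 3225 − 2·120 = 2985 px.
14 columns + 13 column gaps: 14c + 13·25 = 2985.
14c = 2985 − 325 = 2660, so c = 190 px.
Span of 8: 8·190 + 7·25 = 1520 + 175 = 1695 px.
1695 / 2 = 847.5 px per column.

847.5 px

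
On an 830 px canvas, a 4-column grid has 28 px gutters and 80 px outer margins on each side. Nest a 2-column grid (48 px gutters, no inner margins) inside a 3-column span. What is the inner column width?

Inside the margins: 830 − 160 = 670 px.
4 columns + 3 gutters: 4c + 3·28 = 670.
4c = 670 − 84 = 586, so c = 146.5 px.
3-column span = 3·146.5 + 2·28 = 495.5 px.
495.5 − 1·48 = 447.5; ÷2 gives d = 223.75 px.

223.75 px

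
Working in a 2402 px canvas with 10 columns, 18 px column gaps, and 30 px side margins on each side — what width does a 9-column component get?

Inside the margins: 2402 − 60 = 2342 px.
10 columns + 9 column gaps: 10c + 9·18 = 2342.
10c = 2342 − 162 = 2180, so c = 218 px.
9-column span = 9·218 + 8·18 = 2106 px.

2106 px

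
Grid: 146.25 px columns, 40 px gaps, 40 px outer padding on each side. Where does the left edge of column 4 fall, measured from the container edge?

598.75 px

Column 4 starts at margin + 3·(column + gutter) = 40 + 3·186.25 = 598.75 px.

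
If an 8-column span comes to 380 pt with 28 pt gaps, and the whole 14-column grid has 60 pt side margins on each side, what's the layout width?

806 pt

380 − 7·28 = 184; ÷8 gives c = 23 pt.
Layout = 2·60 + 14·23 + 13·28 = 120 + 322 + 364 = 806 pt.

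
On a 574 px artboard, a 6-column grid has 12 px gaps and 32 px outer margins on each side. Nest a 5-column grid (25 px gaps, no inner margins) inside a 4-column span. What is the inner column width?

47.2 px

Inside the margins: 574 − 64 = 510 px.
6 columns + 5 gaps: 6c + 5·12 = 510.
6c = 510 − 60 = 450, so c = 75 px.
4-column span = 4·75 + 3·12 = 336 px.
5 columns + 4 gaps: 5d + 4·25 = 336.
5d = 336 − 100 = 236, so d = 47.2 px.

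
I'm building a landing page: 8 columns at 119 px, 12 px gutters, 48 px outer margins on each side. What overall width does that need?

1132 px

Total width: 2·48 + 8·119 + 7·12 = 1132 px.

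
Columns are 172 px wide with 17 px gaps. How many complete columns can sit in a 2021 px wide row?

10 columns

10 columns: 10·172 + 9·17 = 1873 px ≤ 2021.
11 columns: 2062 px > 2021. So 10.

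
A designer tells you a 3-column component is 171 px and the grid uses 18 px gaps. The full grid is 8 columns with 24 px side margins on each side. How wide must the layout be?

534 px

3c + 2·18 = 171 → 3c = 135 → c = 45 px.
Adding margins, columns and gutters: 48 + 360 + 126 = 534 px.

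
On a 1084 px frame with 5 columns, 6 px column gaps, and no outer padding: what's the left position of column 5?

872 px

1084 − 4·6 = 1060; ÷5 gives c = 212 px.
Each column+gutter stride is 218 px; with no margin, 4 of them is 872 px.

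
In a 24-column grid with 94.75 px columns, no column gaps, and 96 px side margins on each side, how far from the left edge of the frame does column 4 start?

380.25 px

Before column 4: the margin + 3 columns + 3 column gaps.
Offset = 96 + 3·(94.75 + 0) = 96 + 284.25 = 380.25 px.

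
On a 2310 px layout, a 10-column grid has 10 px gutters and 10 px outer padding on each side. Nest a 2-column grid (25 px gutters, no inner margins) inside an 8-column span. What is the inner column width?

902.5 px

Inside the margins: 2310 − 20 = 2290 px.
Subtracting 9 gutters of 10 leaves 2200 for 10 columns, so c = 220 px.
8-column span = 8·220 + 7·10 = 1830 px.
2d + 1·25 = 1830 → 2d = 1805 → d = 902.5 px.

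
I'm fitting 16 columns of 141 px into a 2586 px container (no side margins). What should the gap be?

Columns use 2256 px, leaving 330 px across 15 gaps = 22 px each.

22 px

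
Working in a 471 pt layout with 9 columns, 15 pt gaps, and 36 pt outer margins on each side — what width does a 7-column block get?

307 pt

Take off 72 pt of margins, leaving 399 pt.
9c + 8·15 = 399 → 9c = 279 → c = 31 pt.
7 columns plus 6 gaps: 217 + 90 = 307 pt.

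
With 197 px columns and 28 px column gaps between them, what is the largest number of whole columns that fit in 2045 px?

9 columns: 9·197 + 8·28 = 1997 px ≤ 2045.
10 columns: 2222 px > 2045. So 9.

9 columns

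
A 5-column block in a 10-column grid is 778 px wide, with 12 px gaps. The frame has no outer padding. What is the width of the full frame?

5c + 4·12 = 778 → 5c = 730 → c = 146 px.
Summing: 1460 + 108 = 1568 px.

1568 px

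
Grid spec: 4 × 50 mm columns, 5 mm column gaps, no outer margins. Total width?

215 mm

Total width: 4·50 + 3·5 = 215 mm.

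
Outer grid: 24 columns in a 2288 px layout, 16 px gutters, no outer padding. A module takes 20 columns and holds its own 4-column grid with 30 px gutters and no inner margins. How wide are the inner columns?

2288 − 23·16 = 1920; ÷24 gives c = 80 px.
20 columns plus 19 gutters: 1600 + 304 = 1904 px.
4d + 3·30 = 1904 → 4d = 1814 → d = 453.5 px.

453.5 px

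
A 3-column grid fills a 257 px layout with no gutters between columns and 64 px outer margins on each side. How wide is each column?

Inside the margins: 257 − 128 = 129 px.
129 / 3 = 43 px per column.

43 px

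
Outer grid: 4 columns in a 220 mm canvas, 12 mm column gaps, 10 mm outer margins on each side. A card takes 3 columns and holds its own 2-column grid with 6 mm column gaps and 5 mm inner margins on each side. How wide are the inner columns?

65.5 mm

Inside the margins: 220 − 20 = 200 mm.
4c + 3·12 = 200 → 4c = 164 → c = 41 mm.
3-column span = 3·41 + 2·12 = 147 mm.
Inner content = 147 − 2·5 = 137 mm.
2d + 1·6 = 137 → 2d = 131 → d = 65.5 mm.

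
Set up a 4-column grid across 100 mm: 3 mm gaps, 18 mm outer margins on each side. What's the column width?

Inside the margins: 100 − 36 = 64 mm.
Subtracting 3 gaps of 3 leaves 55 for 4 columns, so c = 13.75 mm.

13.75 mm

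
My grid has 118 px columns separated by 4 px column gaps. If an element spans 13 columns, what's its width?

13-column span = 13·118 + 12·4 = 1582 px.

1582 px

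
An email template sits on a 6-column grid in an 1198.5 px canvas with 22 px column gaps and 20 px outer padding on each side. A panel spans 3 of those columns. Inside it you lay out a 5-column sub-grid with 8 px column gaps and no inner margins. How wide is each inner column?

107.25 px

Take off 40 px of margins, leaving 1158.5 px.
6c + 5·22 = 1158.5 → 6c = 1048.5 → c = 174.75 px.
3-column span = 3·174.75 + 2·22 = 568.25 px.
5 columns + 4 column gaps: 5d + 4·8 = 568.25.
5d = 568.25 − 32 = 536.25, so d = 107.25 px.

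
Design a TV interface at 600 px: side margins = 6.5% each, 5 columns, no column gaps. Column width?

600 × (1 − 2·6.5%) = 600 × 87% = 522 px for the columns.
522 / 5 = 104.4 px per column.

104.4 px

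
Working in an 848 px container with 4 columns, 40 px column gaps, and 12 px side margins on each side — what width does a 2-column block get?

Take off 24 px of margins, leaving 824 px.
824 − 3·40 = 704; ÷4 gives c = 176 px.
2-column span = 2·176 + 1·40 = 392 px.

392 px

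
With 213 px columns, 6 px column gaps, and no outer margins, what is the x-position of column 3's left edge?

Before column 3: 2 columns + 2 column gaps.
Offset = 2·(213 + 6) = 2·219 = 438 px.

438 px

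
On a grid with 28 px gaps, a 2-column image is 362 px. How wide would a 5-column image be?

947 px

362 − 1·28 = 334; ÷2 gives c = 167 px.
Span of 5: 5·167 + 4·28 = 835 + 112 = 947 px.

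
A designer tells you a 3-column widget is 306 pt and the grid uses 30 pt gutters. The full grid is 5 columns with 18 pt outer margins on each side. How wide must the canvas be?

566 pt

306 − 2·30 = 246; ÷3 gives c = 82 pt.
Canvas = 2·18 + 5·82 + 4·30 = 36 + 410 + 120 = 566 pt.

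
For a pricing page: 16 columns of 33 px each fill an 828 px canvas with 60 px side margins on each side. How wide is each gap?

12 px

Inside the margins: 828 − 120 = 708 px.
16·33 + 15g = 708 → 15g = 180 → g = 12 px.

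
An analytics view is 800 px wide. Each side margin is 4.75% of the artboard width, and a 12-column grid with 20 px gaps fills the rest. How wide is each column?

42 px

Margins: 4.75% × 800 = 38 px each, so content = 800 − 76 = 724 px.
Subtracting 11 gaps of 20 leaves 504 for 12 columns, so c = 42 px.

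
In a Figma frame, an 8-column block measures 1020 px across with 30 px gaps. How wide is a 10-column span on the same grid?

1282.5 px

1020 − 7·30 = 810; ÷8 gives c = 101.25 px.
Span of 10: 10·101.25 + 9·30 = 1012.5 + 270 = 1282.5 px.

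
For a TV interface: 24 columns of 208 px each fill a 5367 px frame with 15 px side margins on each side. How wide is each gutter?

Subtract both margins: 5367 − 2·15 = 5337 px.
24 columns take 24·208 = 4992 px; remaining 345 splits into 23 gutters.
g = 345 / 23 = 15 px.

15 px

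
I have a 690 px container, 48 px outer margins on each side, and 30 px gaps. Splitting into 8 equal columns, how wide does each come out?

Take off 96 px of margins, leaving 594 px.
8 columns + 7 gaps: 8c + 7·30 = 594.
8c = 594 − 210 = 384, so c = 48 px.

48 px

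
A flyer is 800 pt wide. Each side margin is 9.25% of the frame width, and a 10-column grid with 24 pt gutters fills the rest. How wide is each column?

43.6 pt

Each margin = 9.25% of 800 = 74 pt; content = 800 − 2·74 = 652 pt.
652 − 9·24 = 436; ÷10 gives c = 43.6 pt.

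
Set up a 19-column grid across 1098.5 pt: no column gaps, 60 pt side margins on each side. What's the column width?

Take off 120 pt of margins, leaving 978.5 pt.
With no column gaps, each column is 978.5/19 = 51.5 pt.

51.5 pt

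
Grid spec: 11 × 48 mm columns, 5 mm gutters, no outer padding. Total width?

578 mm

Total width: 11·48 + 10·5 = 578 mm.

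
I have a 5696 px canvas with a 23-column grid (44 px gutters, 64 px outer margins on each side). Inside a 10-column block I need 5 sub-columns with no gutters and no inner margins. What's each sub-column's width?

479.2 px

Take off 128 px of margins, leaving 5568 px.
23 columns + 22 gutters: 23c + 22·44 = 5568.
23c = 5568 − 968 = 4600, so c = 200 px.
Span of 10: 10·200 + 9·44 = 2000 + 396 = 2396 px.
With no gutters, each column is 2396/5 = 479.2 px.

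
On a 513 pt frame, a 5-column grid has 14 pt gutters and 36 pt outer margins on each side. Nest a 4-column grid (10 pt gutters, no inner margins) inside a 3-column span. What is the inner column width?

Take off 72 pt of margins, leaving 441 pt.
441 − 4·14 = 385; ÷5 gives c = 77 pt.
Span of 3: 3·77 + 2·14 = 231 + 28 = 259 pt.
4d + 3·10 = 259 → 4d = 229 → d = 57.25 pt.

57.25 pt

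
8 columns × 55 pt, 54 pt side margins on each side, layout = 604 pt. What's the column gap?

Take off 108 pt of margins, leaving 496 pt.
8·55 + 7g = 496 → 7g = 56 → g = 8 pt.

8 pt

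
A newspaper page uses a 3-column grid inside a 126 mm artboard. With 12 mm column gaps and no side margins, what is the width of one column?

34 mm

126 − 2·12 = 102; ÷3 gives c = 34 mm.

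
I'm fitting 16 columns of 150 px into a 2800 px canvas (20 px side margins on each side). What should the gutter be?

Take off 40 px of margins, leaving 2760 px.
Columns use 2400 px, leaving 360 px across 15 gutters = 24 px each.

24 px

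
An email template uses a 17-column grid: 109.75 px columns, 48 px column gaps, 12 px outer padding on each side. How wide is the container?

Total width: 2·12 + 17·109.75 + 16·48 = 2657.75 px.

2657.75 px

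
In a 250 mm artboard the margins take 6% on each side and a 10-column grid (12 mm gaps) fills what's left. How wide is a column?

Margins: 6% × 250 = 15 mm each, so content = 250 − 30 = 220 mm.
220 − 9·12 = 112; ÷10 gives c = 11.2 mm.

11.2 mm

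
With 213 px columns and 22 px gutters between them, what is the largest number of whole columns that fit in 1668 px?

7 columns

k columns need k·213 + (k−1)·22 = k·235 − 22.
k·235 − 22 ≤ 1668 → k ≤ 1690 / 235 ≈ 7.19, so k = 7.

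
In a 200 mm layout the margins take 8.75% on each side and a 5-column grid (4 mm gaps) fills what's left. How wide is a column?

29.8 mm

200 × (1 − 2·8.75%) = 200 × 82.5% = 165 mm for the columns.
5 columns + 4 gaps: 5c + 4·4 = 165.
5c = 165 − 16 = 149, so c = 29.8 mm.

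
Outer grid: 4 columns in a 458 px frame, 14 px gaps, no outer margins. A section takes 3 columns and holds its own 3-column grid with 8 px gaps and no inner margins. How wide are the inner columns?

108 px

4c + 3·14 = 458 → 4c = 416 → c = 104 px.
3-column span = 3·104 + 2·14 = 340 px.
3d + 2·8 = 340 → 3d = 324 → d = 108 px.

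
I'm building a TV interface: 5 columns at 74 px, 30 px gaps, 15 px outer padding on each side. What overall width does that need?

520 px

Adding margins, columns and gutters: 30 + 370 + 120 = 520 px.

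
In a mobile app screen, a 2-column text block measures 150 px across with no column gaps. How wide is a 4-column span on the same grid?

300 px

150 / 2 = 75 px per column.
With no column gaps, 4 columns span 4·75 = 300 px.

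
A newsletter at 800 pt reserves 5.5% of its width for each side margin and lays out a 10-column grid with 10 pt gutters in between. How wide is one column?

62.2 pt

Each margin = 5.5% of 800 = 44 pt; content = 800 − 2·44 = 712 pt.
712 − 9·10 = 622; ÷10 gives c = 62.2 pt.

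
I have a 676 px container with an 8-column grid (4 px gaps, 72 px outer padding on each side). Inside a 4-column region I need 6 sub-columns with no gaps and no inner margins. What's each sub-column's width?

Subtract both margins: 676 − 2·72 = 532 px.
8c + 7·4 = 532 → 8c = 504 → c = 63 px.
4 columns plus 3 gaps: 252 + 12 = 264 px.
264 / 6 = 44 px per column.

44 px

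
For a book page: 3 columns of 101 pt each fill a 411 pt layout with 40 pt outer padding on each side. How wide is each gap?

Take off 80 pt of margins, leaving 331 pt.
3·101 + 2g = 331 → 2g = 28 → g = 14 pt.

14 pt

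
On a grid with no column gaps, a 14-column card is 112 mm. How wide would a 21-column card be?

14c = 112 → c = 8 mm.
With no column gaps, 21 columns span 21·8 = 168 mm.

168 mm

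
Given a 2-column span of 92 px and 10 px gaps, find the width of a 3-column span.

92 − 1·10 = 82; ÷2 gives c = 41 px.
Span of 3: 3·41 + 2·10 = 123 + 20 = 143 px.

143 px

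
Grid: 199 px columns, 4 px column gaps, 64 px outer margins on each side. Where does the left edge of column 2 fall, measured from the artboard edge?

267 px

Each column+gutter stride is 203 px; 1 of them past the 64 px margin is 64 + 203 = 267 px.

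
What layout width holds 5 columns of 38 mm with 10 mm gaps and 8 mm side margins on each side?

246 mm

Layout = 2·8 + 5·38 + 4·10 = 16 + 190 + 40 = 246 mm.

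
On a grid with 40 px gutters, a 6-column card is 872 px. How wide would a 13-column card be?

1936 px

872 − 5·40 = 672; ÷6 gives c = 112 px.
13-column span = 13·112 + 12·40 = 1936 px.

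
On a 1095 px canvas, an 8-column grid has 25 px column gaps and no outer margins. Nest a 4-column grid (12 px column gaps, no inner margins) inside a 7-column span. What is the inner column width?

229.75 px

Subtracting 7 column gaps of 25 leaves 920 for 8 columns, so c = 115 px.
Span of 7: 7·115 + 6·25 = 805 + 150 = 955 px.
Subtracting 3 column gaps of 12 leaves 919 for 4 columns, so d = 229.75 px.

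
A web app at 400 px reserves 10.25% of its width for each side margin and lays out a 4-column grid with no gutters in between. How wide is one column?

79.5 px

Margins: 10.25% × 400 = 41 px each, so content = 400 − 82 = 318 px.
318 / 4 = 79.5 px per column.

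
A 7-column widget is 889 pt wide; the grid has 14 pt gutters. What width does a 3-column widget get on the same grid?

Subtracting 6 gutters of 14 leaves 805 for 7 columns, so c = 115 pt.
Span of 3: 3·115 + 2·14 = 345 + 28 = 373 pt.

373 pt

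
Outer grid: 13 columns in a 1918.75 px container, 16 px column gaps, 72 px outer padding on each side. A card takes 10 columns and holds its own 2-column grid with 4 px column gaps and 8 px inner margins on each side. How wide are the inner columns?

670.75 px

Outer content = 1918.75 − 2·72 = 1774.75 px.
1774.75 − 12·16 = 1582.75; ÷13 gives c = 121.75 px.
Span of 10: 10·121.75 + 9·16 = 1217.5 + 144 = 1361.5 px.
Inner content = 1361.5 − 2·8 = 1345.5 px.
1345.5 − 1·4 = 1341.5; ÷2 gives d = 670.75 px.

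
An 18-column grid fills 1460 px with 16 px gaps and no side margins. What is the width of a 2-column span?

18 columns + 17 gaps: 18c + 17·16 = 1460.
18c = 1460 − 272 = 1188, so c = 66 px.
2-column span = 2·66 + 1·16 = 148 px.

148 px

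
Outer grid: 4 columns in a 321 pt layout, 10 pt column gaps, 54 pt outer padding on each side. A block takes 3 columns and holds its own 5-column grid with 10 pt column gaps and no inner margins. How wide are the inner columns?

Inside the margins: 321 − 108 = 213 pt.
Subtracting 3 column gaps of 10 leaves 183 for 4 columns, so c = 45.75 pt.
3 columns plus 2 column gaps: 137.25 + 20 = 157.25 pt.
5 columns + 4 column gaps: 5d + 4·10 = 157.25.
5d = 157.25 − 40 = 117.25, so d = 23.45 pt.

23.45 pt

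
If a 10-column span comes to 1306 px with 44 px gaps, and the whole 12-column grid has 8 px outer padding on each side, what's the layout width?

1592 px

10c + 9·44 = 1306 → 10c = 910 → c = 91 px.
Adding margins, columns and gutters: 16 + 1092 + 484 = 1592 px.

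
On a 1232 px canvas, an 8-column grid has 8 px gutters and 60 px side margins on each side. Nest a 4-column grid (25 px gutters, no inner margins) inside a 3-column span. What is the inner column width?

84.25 px

Take off 120 px of margins, leaving 1112 px.
1112 − 7·8 = 1056; ÷8 gives c = 132 px.
3-column span = 3·132 + 2·8 = 412 px.
412 − 3·25 = 337; ÷4 gives d = 84.25 px.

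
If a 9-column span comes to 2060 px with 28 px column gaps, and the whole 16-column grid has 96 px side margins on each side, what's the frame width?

2060 − 8·28 = 1836; ÷9 gives c = 204 px.
Total width: 2·96 + 16·204 + 15·28 = 3876 px.

3876 px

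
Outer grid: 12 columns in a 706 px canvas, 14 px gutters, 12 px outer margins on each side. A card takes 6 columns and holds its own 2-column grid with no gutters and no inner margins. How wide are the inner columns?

Inside the margins: 706 − 24 = 682 px.
682 − 11·14 = 528; ÷12 gives c = 44 px.
6 columns plus 5 gutters: 264 + 70 = 334 px.
334 / 2 = 167 px per column.

167 px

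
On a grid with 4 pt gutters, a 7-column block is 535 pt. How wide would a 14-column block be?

1074 pt

535 − 6·4 = 511; ÷7 gives c = 73 pt.
14 columns plus 13 gutters: 1022 + 52 = 1074 pt.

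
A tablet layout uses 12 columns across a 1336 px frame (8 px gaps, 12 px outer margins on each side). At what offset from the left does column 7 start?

Content = 1336 − 2·12 = 1312 px.
Subtracting 11 gaps of 8 leaves 1224 for 12 columns, so c = 102 px.
Column 7 starts at margin + 6·(column + gutter) = 12 + 6·110 = 672 px.

672 px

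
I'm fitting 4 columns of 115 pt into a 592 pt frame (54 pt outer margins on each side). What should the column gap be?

8 pt

Inside the margins: 592 − 108 = 484 pt.
4·115 + 3g = 484 → 3g = 24 → g = 8 pt.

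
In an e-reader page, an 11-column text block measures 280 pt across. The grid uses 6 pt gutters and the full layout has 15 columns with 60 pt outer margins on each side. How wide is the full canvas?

280 − 10·6 = 220; ÷11 gives c = 20 pt.
Canvas = 2·60 + 15·20 + 14·6 = 120 + 300 + 84 = 504 pt.

504 pt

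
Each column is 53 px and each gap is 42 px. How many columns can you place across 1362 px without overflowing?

Each extra column adds 53 + 42 = 95 px.
(1362 + 42) / 95 = 14.78, so 14 columns fit.

14 columns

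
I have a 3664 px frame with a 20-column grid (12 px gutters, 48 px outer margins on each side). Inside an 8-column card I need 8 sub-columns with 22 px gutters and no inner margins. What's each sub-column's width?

158.25 px

Subtract both margins: 3664 − 2·48 = 3568 px.
20c + 19·12 = 3568 → 20c = 3340 → c = 167 px.
8-column span = 8·167 + 7·12 = 1420 px.
1420 − 7·22 = 1266; ÷8 gives d = 158.25 px.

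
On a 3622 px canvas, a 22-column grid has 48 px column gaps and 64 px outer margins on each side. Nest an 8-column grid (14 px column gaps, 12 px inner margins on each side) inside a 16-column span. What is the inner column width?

Take off 128 px of margins, leaving 3494 px.
22c + 21·48 = 3494 → 22c = 2486 → c = 113 px.
16-column span = 16·113 + 15·48 = 2528 px.
Inner content = 2528 − 2·12 = 2504 px.
8 columns + 7 column gaps: 8d + 7·14 = 2504.
8d = 2504 − 98 = 2406, so d = 300.75 px.

300.75 px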